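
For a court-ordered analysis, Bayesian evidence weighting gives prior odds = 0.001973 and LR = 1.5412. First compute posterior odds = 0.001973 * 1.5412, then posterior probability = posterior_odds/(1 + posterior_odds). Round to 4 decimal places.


Bayesian evidence evaluation:
Posterior odds = prior_odds * LR = 0.001973 * 1.5412 = 0.003040788
Posterior probability = posterior_odds / (1 + posterior_odds)
= 0.003040788 / (1 + 0.003040788)
= 0.003040788 / 1.003040788
= 0.0030

0.0030


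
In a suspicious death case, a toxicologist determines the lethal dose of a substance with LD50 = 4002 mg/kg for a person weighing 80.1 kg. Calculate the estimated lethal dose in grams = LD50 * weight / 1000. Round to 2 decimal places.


Lethal dose calculation:
Lethal dose = LD50 * body_weight / 1000
= 4002 * 80.1 / 1000
= 320560.2 / 1000
= 320.56 g

320.56


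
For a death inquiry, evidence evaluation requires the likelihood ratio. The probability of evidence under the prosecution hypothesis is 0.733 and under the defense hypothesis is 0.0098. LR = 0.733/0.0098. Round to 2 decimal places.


Likelihood ratio calculation:
LR = P(E|Hp) / P(E|Hd)
LR = 0.733 / 0.0098
LR = 74.80

74.80


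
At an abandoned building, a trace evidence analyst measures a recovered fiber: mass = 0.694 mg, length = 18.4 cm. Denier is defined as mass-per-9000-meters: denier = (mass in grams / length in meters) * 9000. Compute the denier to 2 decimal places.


Denier calculation:
Mass in grams = 0.694 mg / 1000 = 0.000694 g
Length in meters = 18.4 cm / 100 = 0.184 m
Linear density = mass / length = 0.000694 / 0.184 = 0.00377174 g/m
Denier = (g/m) * 9000 = 0.00377174 * 9000 = 33.95

33.95


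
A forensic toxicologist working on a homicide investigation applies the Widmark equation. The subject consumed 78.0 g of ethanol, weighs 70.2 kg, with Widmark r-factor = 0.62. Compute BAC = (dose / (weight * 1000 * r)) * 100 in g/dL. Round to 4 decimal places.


Applying the Widmark formula:
BAC = (dose_g / (body_wt * 1000 * r)) * 100
Denominator = 70.2 * 1000 * 0.62 = 43524
BAC = (78.0 / 43524) * 100
BAC = 0.1792 g/dL

0.1792


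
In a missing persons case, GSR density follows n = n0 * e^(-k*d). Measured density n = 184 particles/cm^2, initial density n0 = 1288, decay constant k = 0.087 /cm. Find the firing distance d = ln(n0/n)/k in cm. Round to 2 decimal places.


GSR distance calculation:
n0/n = 1288 / 184 = 7
ln(n0/n) = 1.94591
d = 1.94591 / 0.087 = 22.37 cm

22.37


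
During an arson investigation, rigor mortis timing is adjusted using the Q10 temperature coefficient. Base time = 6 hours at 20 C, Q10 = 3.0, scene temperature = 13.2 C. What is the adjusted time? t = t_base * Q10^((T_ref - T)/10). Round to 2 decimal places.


Rigor mortis time adjustment:
Exponent = (T_ref - T_actual) / 10 = (20 - 13.2) / 10 = 0.68
Q10 factor = 3.0^0.68 = 2.11078
t_adjusted = 6 * 2.11078 = 12.66 hours

12.66


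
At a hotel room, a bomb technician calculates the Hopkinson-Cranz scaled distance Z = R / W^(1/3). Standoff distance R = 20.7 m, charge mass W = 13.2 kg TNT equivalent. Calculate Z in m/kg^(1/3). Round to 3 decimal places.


Scaled distance calculation:
W^(1/3) = 13.2^(1/3) = 2.363332
Z = R / W^(1/3) = 20.7 / 2.363332
Z = 8.759 m/kg^(1/3)

8.759


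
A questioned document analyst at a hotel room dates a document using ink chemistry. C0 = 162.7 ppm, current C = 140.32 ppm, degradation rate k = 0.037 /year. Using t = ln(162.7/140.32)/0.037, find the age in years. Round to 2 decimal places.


Document age estimation:
C0/C = 162.7 / 140.32 = 1.159493
ln(C0/C) = 0.147983
t = 0.147983 / 0.037 = 4.00 years

4.00


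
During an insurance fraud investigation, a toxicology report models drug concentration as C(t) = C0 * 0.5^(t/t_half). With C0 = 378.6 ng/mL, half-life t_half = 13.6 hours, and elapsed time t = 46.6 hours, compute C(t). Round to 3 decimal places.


Drug concentration decay:
Number of half-lives = t / t_half = 46.6 / 13.6 = 3.426471
Decay factor = 0.5^3.426471 = 0.09300996
C(t) = 378.6 * 0.09300996 = 35.214 ng/mL

35.214


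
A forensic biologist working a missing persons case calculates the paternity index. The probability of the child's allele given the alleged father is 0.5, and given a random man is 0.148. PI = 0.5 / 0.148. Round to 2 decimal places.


Paternity Index calculation:
PI = P(allele|father) / P(allele|random)
PI = 0.5 / 0.148
PI = 3.38

3.38


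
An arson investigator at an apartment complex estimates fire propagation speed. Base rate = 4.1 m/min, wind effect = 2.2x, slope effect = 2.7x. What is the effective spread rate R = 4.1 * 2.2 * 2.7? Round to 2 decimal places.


Fire spread rate calculation:
R = R0 * wind_factor * slope_factor
= 4.1 * 2.2 * 2.7
= 9.02 * 2.7
= 24.35 m/min

24.35


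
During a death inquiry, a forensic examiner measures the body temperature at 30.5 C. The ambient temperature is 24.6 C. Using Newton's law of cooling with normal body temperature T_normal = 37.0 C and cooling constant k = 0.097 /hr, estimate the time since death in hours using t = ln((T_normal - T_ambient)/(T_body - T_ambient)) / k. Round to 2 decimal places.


Using Newton's law of cooling:
t = ln((T_normal - T_ambient) / (T_body - T_ambient)) / k
T_normal - T_ambient = 12.4
T_body - T_ambient = 5.9
Ratio = 2.101695
ln(ratio) = 0.742744
t = 0.742744 / 0.097 = 7.66 hours

7.66


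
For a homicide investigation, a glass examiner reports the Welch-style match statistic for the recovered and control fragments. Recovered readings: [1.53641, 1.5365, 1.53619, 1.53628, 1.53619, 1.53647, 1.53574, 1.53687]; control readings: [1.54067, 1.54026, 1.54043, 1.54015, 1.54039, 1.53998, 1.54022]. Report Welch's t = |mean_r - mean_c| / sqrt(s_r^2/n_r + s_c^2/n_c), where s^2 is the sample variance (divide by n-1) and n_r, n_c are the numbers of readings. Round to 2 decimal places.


Welch's t-criterion for glass RI comparison:
Recovered mean = sum / n_r = 12.29065 / 8 = 1.5363312
Control mean = sum / n_c = 10.7821 / 7 = 1.5403
Recovered sample variance s_r^2 = 1.05184e-07
Control sample variance s_c^2 = 4.91333e-08
Welch SE (unpooled) = sqrt(s_r^2/n_r + s_c^2/n_c) = sqrt(1.3148e-08 + 7.01905e-09) = sqrt(2.01671e-08) = 0.000142011
|mean_r - mean_c| = 0.00396875
t = 0.00396875 / 0.000142011 = 27.95

27.95


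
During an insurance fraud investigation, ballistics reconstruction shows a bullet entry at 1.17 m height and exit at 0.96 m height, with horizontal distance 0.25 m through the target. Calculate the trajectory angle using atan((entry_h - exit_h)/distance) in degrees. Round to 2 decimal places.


Bullet trajectory angle:
Height difference = 1.17 - 0.96 = 0.21 m
angle = atan(0.21 / 0.25)
angle = atan(0.84)
angle = 40.03 degrees

40.03


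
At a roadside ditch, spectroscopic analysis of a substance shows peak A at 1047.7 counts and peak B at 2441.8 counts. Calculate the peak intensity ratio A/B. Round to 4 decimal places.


Spectral peak ratio:
Peak A = 1047.7 counts
Peak B = 2441.8 counts
Ratio = 1047.7 / 2441.8 = 0.4291

0.4291


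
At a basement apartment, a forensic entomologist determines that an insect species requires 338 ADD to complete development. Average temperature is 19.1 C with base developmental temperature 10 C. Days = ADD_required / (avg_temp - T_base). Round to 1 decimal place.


Insect development time:
Effective temperature = avg_temp - T_base = 19.1 - 10 = 9.1 C
Days = ADD / effective_temp = 338 / 9.1 = 37.1 days

37.1


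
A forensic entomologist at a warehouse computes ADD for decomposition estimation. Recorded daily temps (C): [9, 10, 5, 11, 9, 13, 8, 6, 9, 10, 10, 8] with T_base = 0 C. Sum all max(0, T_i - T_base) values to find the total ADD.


Computing ADD day by day:
Day 1: max(0, 9 - 0) = 9
Day 2: max(0, 10 - 0) = 10
Day 3: max(0, 5 - 0) = 5
Day 4: max(0, 11 - 0) = 11
Day 5: max(0, 9 - 0) = 9
Day 6: max(0, 13 - 0) = 13
Day 7: max(0, 8 - 0) = 8
Day 8: max(0, 6 - 0) = 6
Day 9: max(0, 9 - 0) = 9
Day 10: max(0, 10 - 0) = 10
Day 11: max(0, 10 - 0) = 10
Day 12: max(0, 8 - 0) = 8
Total ADD = 108

108


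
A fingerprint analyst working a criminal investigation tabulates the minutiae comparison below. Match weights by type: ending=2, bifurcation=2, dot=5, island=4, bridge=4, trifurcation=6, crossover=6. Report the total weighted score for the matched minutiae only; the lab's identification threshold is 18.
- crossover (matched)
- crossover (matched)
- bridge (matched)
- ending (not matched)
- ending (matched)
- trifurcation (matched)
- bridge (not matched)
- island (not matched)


Weighted minutiae match score:
  crossover: matched, +6 (running total 6)
  crossover: matched, +6 (running total 12)
  bridge: matched, +4 (running total 16)
  ending: not matched, +0
  ending: matched, +2 (running total 18)
  trifurcation: matched, +6 (running total 24)
  bridge: not matched, +0
  island: not matched, +0
Total score = 24
Threshold = 18; verdict = identification

24


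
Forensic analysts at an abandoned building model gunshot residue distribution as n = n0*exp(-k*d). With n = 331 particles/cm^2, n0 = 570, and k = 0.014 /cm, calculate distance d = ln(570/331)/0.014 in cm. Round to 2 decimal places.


GSR distance calculation:
n0/n = 570 / 331 = 1.722054
ln(n0/n) = 0.543518
d = 0.543518 / 0.014 = 38.82 cm

38.82


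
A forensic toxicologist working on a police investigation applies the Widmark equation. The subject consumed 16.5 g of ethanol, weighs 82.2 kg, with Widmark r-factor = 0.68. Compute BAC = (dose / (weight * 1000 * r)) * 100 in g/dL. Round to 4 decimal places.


Applying the Widmark formula:
BAC = (dose_g / (body_wt * 1000 * r)) * 100
Denominator = 82.2 * 1000 * 0.68 = 55896
BAC = (16.5 / 55896) * 100
BAC = 0.0295 g/dL

0.0295


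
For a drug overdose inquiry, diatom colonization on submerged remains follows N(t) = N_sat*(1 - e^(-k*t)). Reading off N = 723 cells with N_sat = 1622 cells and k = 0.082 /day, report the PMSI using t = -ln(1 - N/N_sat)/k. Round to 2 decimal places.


PMSI from diatom colonization curve:
N / N_sat = 723 / 1622 = 0.445746
1 - N/N_sat = 0.554254
ln(1 - N/N_sat) = -0.590132
t = -ln(1 - N/N_sat) / k = -(-0.590132) / 0.082 = 7.20 days

7.20


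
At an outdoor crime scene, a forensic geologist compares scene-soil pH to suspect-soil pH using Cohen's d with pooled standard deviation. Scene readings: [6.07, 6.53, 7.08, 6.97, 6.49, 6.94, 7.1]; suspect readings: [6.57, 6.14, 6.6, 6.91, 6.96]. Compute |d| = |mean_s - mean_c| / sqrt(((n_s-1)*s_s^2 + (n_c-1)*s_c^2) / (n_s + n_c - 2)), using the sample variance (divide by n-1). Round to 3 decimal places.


Pooled-variance Cohen's d for soil pH comparison:
Scene mean = 47.18 / 7 = 6.74
Suspect mean = 33.18 / 5 = 6.636
Scene sample variance s_s^2 = 0.148933
Suspect sample variance s_c^2 = 0.10793
Pooled variance = ((n_s-1)*s_s^2 + (n_c-1)*s_c^2) / (n_s + n_c - 2) = 0.132532
Pooled SD = sqrt(0.132532) = 0.364049
Mean difference = 0.104
|d| = |0.104| / 0.364049 = 0.286

0.286


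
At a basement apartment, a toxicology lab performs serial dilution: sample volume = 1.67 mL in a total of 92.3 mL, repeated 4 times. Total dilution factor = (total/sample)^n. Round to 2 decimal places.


Dilution factor calculation:
Single dilution = V_total / V_sample = 92.3 / 1.67 ≈ 55.269461
Number of dilutions = 4
Total DF = (92.3 / 1.67)^4 (full precision, rounded at the end) = 9331273.52

9331273.52


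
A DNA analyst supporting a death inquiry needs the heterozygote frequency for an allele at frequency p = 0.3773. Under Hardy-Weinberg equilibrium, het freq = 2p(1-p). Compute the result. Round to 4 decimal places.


Hardy-Weinberg heterozygote frequency:
q = 1 - p = 1 - 0.3773 = 0.6227
2pq = 2 * 0.3773 * 0.6227 = 0.4699

0.4699


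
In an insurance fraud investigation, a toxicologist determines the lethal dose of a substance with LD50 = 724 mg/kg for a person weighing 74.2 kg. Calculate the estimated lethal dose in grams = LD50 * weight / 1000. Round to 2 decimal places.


Lethal dose calculation:
Lethal dose = LD50 * body_weight / 1000
= 724 * 74.2 / 1000
= 53720.8 / 1000
= 53.72 g

53.72


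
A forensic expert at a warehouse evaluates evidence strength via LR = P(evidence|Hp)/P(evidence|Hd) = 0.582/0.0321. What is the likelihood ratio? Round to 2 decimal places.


Likelihood ratio calculation:
LR = P(E|Hp) / P(E|Hd)
LR = 0.582 / 0.0321
LR = 18.13

18.13


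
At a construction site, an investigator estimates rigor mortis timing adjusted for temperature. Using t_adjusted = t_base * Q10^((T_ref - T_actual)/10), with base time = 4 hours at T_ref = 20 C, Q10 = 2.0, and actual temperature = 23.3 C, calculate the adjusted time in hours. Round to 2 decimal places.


Rigor mortis time adjustment:
Exponent = (T_ref - T_actual) / 10 = (20 - 23.3) / 10 = -0.33
Q10 factor = 2.0^-0.33 = 0.79554
t_adjusted = 4 * 0.79554 = 3.18 hours

3.18


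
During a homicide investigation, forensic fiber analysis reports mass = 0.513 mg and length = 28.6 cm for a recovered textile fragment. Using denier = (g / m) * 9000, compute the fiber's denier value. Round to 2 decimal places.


Denier calculation:
Mass in grams = 0.513 mg / 1000 = 0.000513 g
Length in meters = 28.6 cm / 100 = 0.286 m
Linear density = mass / length = 0.000513 / 0.286 = 0.00179371 g/m
Denier = (g/m) * 9000 = 0.00179371 * 9000 = 16.14

16.14


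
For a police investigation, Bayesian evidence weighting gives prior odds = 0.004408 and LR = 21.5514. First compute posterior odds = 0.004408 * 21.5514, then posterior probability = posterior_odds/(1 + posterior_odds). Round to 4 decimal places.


Bayesian evidence evaluation:
Posterior odds = prior_odds * LR = 0.004408 * 21.5514 = 0.09499857
Posterior probability = posterior_odds / (1 + posterior_odds)
= 0.09499857 / (1 + 0.09499857)
= 0.09499857 / 1.09499857
= 0.0868

0.0868


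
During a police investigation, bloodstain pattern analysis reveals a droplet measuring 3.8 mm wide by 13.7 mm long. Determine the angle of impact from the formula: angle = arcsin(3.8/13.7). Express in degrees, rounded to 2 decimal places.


Blood spatter impact angle calculation:
width / length = 3.8 / 13.7 = 0.277372
angle = arcsin(0.277372)
angle = 16.10 degrees

16.10


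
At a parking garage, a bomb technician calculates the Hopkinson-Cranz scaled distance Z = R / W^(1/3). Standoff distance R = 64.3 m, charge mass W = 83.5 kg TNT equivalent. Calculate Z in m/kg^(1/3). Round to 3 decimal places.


Scaled distance calculation:
W^(1/3) = 83.5^(1/3) = 4.370812
Z = R / W^(1/3) = 64.3 / 4.370812
Z = 14.711 m/kg^(1/3)

14.711


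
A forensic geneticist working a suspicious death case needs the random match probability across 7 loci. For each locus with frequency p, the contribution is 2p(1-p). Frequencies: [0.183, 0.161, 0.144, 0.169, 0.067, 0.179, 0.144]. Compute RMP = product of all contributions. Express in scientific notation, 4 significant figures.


Computing RMP for 7 loci:
Locus 1: 2 * 0.183 * 0.817 = 0.299022
Locus 2: 2 * 0.161 * 0.839 = 0.270158
Locus 3: 2 * 0.144 * 0.856 = 0.246528
Locus 4: 2 * 0.169 * 0.831 = 0.280878
Locus 5: 2 * 0.067 * 0.933 = 0.125022
Locus 6: 2 * 0.179 * 0.821 = 0.293918
Locus 7: 2 * 0.144 * 0.856 = 0.246528
RMP = 5.067e-05

5.067e-05


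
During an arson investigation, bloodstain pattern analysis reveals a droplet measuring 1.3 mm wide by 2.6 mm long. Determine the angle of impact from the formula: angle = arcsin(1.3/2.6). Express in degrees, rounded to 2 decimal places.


Blood spatter impact angle calculation:
width / length = 1.3 / 2.6 = 0.5
angle = arcsin(0.5)
angle = 30.00 degrees

30.00


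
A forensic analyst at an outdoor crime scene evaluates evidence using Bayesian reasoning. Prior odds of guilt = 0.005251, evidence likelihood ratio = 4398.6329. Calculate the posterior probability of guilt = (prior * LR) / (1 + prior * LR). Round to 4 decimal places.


Bayesian evidence evaluation:
Posterior odds = prior_odds * LR = 0.005251 * 4398.6329 = 23.09722
Posterior probability = posterior_odds / (1 + posterior_odds)
= 23.09722 / (1 + 23.09722)
= 23.09722 / 24.09722
= 0.9585

0.9585


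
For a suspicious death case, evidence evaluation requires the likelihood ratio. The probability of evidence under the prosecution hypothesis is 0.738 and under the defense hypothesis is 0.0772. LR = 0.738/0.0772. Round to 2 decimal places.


Likelihood ratio calculation:
LR = P(E|Hp) / P(E|Hd)
LR = 0.738 / 0.0772
LR = 9.56

9.56


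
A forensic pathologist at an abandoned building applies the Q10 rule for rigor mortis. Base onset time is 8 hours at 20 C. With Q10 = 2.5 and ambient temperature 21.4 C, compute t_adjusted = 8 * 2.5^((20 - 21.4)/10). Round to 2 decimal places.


Rigor mortis time adjustment:
Exponent = (T_ref - T_actual) / 10 = (20 - 21.4) / 10 = -0.14
Q10 factor = 2.5^-0.14 = 0.87961
t_adjusted = 8 * 0.87961 = 7.04 hours

7.04


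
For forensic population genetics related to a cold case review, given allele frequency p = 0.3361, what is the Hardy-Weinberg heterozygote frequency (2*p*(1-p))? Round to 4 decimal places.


Hardy-Weinberg heterozygote frequency:
q = 1 - p = 1 - 0.3361 = 0.6639
2pq = 2 * 0.3361 * 0.6639 = 0.4463

0.4463


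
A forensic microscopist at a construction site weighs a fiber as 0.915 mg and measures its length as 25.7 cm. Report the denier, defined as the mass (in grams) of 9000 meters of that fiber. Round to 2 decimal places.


Denier calculation:
Mass in grams = 0.915 mg / 1000 = 0.000915 g
Length in meters = 25.7 cm / 100 = 0.257 m
Linear density = mass / length = 0.000915 / 0.257 = 0.00356031 g/m
Denier = (g/m) * 9000 = 0.00356031 * 9000 = 32.04

32.04


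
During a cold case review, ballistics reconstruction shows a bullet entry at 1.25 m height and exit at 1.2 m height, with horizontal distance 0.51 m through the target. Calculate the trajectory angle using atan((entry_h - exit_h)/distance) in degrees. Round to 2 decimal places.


Bullet trajectory angle:
Height difference = 1.25 - 1.2 = 0.05 m
angle = atan(0.05 / 0.51)
angle = atan(0.098039)
angle = 5.60 degrees

5.60


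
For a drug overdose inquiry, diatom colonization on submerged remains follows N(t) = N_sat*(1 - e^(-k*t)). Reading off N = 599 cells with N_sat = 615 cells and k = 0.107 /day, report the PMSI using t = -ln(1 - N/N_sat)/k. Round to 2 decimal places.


PMSI from diatom colonization curve:
N / N_sat = 599 / 615 = 0.973984
1 - N/N_sat = 0.026016
ln(1 - N/N_sat) = -3.649044
t = -ln(1 - N/N_sat) / k = -(-3.649044) / 0.107 = 34.10 days

34.10


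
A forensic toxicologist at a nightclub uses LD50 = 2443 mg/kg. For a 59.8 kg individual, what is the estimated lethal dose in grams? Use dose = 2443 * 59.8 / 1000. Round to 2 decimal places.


Lethal dose calculation:
Lethal dose = LD50 * body_weight / 1000
= 2443 * 59.8 / 1000
= 146091.4 / 1000
= 146.09 g

146.09


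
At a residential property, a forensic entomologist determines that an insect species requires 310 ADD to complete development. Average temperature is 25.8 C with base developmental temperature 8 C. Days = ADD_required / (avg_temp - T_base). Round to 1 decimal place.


Insect development time:
Effective temperature = avg_temp - T_base = 25.8 - 8 = 17.8 C
Days = ADD / effective_temp = 310 / 17.8 = 17.4 days

17.4


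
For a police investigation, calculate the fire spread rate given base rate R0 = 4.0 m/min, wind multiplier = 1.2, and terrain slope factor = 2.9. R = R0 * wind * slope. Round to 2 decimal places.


Fire spread rate calculation:
R = R0 * wind_factor * slope_factor
= 4.0 * 1.2 * 2.9
= 4.8 * 2.9
= 13.92 m/min

13.92


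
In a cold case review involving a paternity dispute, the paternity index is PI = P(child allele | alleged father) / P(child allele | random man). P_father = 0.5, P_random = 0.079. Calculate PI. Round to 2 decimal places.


Paternity Index calculation:
PI = P(allele|father) / P(allele|random)
PI = 0.5 / 0.079
PI = 6.33

6.33


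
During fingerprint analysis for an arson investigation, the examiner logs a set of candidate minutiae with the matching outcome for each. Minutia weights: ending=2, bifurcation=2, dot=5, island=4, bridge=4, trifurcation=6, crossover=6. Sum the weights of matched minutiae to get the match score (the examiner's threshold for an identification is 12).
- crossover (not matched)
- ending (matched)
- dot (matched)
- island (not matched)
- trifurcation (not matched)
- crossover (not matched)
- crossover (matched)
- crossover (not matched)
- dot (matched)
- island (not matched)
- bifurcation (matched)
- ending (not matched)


Weighted minutiae match score:
  crossover: not matched, +0
  ending: matched, +2 (running total 2)
  dot: matched, +5 (running total 7)
  island: not matched, +0
  trifurcation: not matched, +0
  crossover: not matched, +0
  crossover: matched, +6 (running total 13)
  crossover: not matched, +0
  dot: matched, +5 (running total 18)
  island: not matched, +0
  bifurcation: matched, +2 (running total 20)
  ending: not matched, +0
Total score = 20
Threshold = 12; verdict = identification

20


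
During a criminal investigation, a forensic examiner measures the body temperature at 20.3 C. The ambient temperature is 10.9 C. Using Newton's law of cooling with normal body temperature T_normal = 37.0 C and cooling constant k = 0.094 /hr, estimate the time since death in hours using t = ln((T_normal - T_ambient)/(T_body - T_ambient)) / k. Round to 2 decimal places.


Using Newton's law of cooling:
t = ln((T_normal - T_ambient) / (T_body - T_ambient)) / k
T_normal - T_ambient = 26.1
T_body - T_ambient = 9.4
Ratio = 2.776596
ln(ratio) = 1.021226
t = 1.021226 / 0.094 = 10.86 hours

10.86


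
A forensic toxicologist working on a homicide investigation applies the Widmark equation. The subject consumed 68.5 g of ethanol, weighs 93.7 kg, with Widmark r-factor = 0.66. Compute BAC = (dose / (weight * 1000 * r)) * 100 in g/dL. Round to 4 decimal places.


Applying the Widmark formula:
BAC = (dose_g / (body_wt * 1000 * r)) * 100
Denominator = 93.7 * 1000 * 0.66 = 61842
BAC = (68.5 / 61842) * 100
BAC = 0.1108 g/dL

0.1108


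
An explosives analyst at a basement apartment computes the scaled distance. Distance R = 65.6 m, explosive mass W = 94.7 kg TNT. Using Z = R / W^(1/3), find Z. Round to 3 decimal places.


Scaled distance calculation:
W^(1/3) = 94.7^(1/3) = 4.558095
Z = R / W^(1/3) = 65.6 / 4.558095
Z = 14.392 m/kg^(1/3)

14.392


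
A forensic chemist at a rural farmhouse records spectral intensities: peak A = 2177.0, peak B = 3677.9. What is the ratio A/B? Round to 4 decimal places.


Spectral peak ratio:
Peak A = 2177.0 counts
Peak B = 3677.9 counts
Ratio = 2177.0 / 3677.9 = 0.5919

0.5919


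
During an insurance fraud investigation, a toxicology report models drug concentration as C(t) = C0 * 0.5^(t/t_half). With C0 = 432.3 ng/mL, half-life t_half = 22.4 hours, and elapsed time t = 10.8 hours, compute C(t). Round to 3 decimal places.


Drug concentration decay:
Number of half-lives = t / t_half = 10.8 / 22.4 = 0.482143
Decay factor = 0.5^0.482143 = 0.71591341
C(t) = 432.3 * 0.71591341 = 309.489 ng/mL

309.489


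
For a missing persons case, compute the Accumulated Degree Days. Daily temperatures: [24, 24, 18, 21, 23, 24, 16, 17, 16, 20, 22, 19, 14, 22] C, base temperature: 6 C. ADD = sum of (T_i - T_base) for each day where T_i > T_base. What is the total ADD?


Computing ADD day by day:
Day 1: max(0, 24 - 6) = 18
Day 2: max(0, 24 - 6) = 18
Day 3: max(0, 18 - 6) = 12
Day 4: max(0, 21 - 6) = 15
Day 5: max(0, 23 - 6) = 17
Day 6: max(0, 24 - 6) = 18
Day 7: max(0, 16 - 6) = 10
Day 8: max(0, 17 - 6) = 11
Day 9: max(0, 16 - 6) = 10
Day 10: max(0, 20 - 6) = 14
Day 11: max(0, 22 - 6) = 16
Day 12: max(0, 19 - 6) = 13
Day 13: max(0, 14 - 6) = 8
Day 14: max(0, 22 - 6) = 16
Total ADD = 196

196


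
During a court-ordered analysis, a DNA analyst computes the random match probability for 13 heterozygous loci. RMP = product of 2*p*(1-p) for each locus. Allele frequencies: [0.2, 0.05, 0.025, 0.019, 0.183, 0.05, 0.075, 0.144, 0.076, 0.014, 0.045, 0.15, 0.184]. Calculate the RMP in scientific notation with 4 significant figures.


Computing RMP for 13 loci:
Locus 1: 2 * 0.2 * 0.8 = 0.32
Locus 2: 2 * 0.05 * 0.95 = 0.095
Locus 3: 2 * 0.025 * 0.975 = 0.04875
Locus 4: 2 * 0.019 * 0.981 = 0.037278
Locus 5: 2 * 0.183 * 0.817 = 0.299022
Locus 6: 2 * 0.05 * 0.95 = 0.095
Locus 7: 2 * 0.075 * 0.925 = 0.13875
Locus 8: 2 * 0.144 * 0.856 = 0.246528
Locus 9: 2 * 0.076 * 0.924 = 0.140448
Locus 10: 2 * 0.014 * 0.986 = 0.027608
Locus 11: 2 * 0.045 * 0.955 = 0.08595
Locus 12: 2 * 0.15 * 0.85 = 0.255
Locus 13: 2 * 0.184 * 0.816 = 0.300288
RMP = 1.370e-12

1.370e-12


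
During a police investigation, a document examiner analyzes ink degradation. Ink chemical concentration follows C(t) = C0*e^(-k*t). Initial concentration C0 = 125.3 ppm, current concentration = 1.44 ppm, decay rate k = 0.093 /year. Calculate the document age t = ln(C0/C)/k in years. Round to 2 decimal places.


Document age estimation:
C0/C = 125.3 / 1.44 = 87.013889
ln(C0/C) = 4.466068
t = 4.466068 / 0.093 = 48.02 years

48.02


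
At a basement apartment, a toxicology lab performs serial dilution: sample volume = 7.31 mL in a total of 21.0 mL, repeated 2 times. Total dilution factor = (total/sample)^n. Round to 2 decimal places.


Dilution factor calculation:
Single dilution = V_total / V_sample = 21.0 / 7.31 ≈ 2.872777
Number of dilutions = 2
Total DF = (21.0 / 7.31)^2 (full precision, rounded at the end) = 8.25

8.25


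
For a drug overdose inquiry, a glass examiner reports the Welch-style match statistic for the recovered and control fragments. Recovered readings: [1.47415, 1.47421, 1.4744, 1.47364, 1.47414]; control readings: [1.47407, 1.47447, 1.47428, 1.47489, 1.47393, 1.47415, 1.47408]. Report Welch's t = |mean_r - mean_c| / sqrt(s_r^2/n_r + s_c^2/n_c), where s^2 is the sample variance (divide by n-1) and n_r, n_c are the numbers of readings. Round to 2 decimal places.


Welch's t-criterion for glass RI comparison:
Recovered mean = sum / n_r = 7.37054 / 5 = 1.474108
Control mean = sum / n_c = 10.31987 / 7 = 1.4742671
Recovered sample variance s_r^2 = 7.937e-08
Control sample variance s_c^2 = 1.0509e-07
Welch SE (unpooled) = sqrt(s_r^2/n_r + s_c^2/n_c) = sqrt(1.5874e-08 + 1.50129e-08) = sqrt(3.08869e-08) = 0.000175747
|mean_r - mean_c| = 0.000159143
t = 0.000159143 / 0.000175747 = 0.91

0.91


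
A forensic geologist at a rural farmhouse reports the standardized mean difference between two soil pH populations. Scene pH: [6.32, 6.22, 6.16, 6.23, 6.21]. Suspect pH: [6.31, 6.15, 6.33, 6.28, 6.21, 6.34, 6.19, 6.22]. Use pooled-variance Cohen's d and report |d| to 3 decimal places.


Pooled-variance Cohen's d for soil pH comparison:
Scene mean = 31.14 / 5 = 6.228
Suspect mean = 50.03 / 8 = 6.25375
Scene sample variance s_s^2 = 0.00337
Suspect sample variance s_c^2 = 0.004998
Pooled variance = ((n_s-1)*s_s^2 + (n_c-1)*s_c^2) / (n_s + n_c - 2) = 0.004406
Pooled SD = sqrt(0.004406) = 0.066378
Mean difference = -0.02575
|d| = |-0.02575| / 0.066378 = 0.388

0.388


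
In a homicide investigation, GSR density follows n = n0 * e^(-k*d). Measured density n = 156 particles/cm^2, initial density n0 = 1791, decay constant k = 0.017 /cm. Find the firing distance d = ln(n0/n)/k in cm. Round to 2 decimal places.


GSR distance calculation:
n0/n = 1791 / 156 = 11.480769
ln(n0/n) = 2.440673
d = 2.440673 / 0.017 = 143.57 cm

143.57


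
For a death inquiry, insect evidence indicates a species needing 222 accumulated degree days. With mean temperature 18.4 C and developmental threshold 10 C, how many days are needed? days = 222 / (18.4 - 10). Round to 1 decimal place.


Insect development time:
Effective temperature = avg_temp - T_base = 18.4 - 10 = 8.4 C
Days = ADD / effective_temp = 222 / 8.4 = 26.4 days

26.4


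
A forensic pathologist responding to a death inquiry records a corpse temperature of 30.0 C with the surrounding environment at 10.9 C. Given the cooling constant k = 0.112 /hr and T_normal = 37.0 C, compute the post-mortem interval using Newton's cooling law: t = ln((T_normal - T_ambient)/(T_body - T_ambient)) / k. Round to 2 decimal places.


Using Newton's law of cooling:
t = ln((T_normal - T_ambient) / (T_body - T_ambient)) / k
T_normal - T_ambient = 26.1
T_body - T_ambient = 19.1
Ratio = 1.366492
ln(ratio) = 0.312247
t = 0.312247 / 0.112 = 2.79 hours

2.79


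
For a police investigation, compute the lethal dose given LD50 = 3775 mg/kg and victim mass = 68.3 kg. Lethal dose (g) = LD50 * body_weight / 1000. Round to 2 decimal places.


Lethal dose calculation:
Lethal dose = LD50 * body_weight / 1000
= 3775 * 68.3 / 1000
= 257832.5 / 1000
= 257.83 g

257.83


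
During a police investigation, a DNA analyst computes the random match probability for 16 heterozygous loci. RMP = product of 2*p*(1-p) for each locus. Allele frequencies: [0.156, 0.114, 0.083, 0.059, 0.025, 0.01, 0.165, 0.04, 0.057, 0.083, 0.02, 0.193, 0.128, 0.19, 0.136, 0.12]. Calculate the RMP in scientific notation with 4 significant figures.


Computing RMP for 16 loci:
Locus 1: 2 * 0.156 * 0.844 = 0.263328
Locus 2: 2 * 0.114 * 0.886 = 0.202008
Locus 3: 2 * 0.083 * 0.917 = 0.152222
Locus 4: 2 * 0.059 * 0.941 = 0.111038
Locus 5: 2 * 0.025 * 0.975 = 0.04875
Locus 6: 2 * 0.01 * 0.99 = 0.0198
Locus 7: 2 * 0.165 * 0.835 = 0.27555
Locus 8: 2 * 0.04 * 0.96 = 0.0768
Locus 9: 2 * 0.057 * 0.943 = 0.107502
Locus 10: 2 * 0.083 * 0.917 = 0.152222
Locus 11: 2 * 0.02 * 0.98 = 0.0392
Locus 12: 2 * 0.193 * 0.807 = 0.311502
Locus 13: 2 * 0.128 * 0.872 = 0.223232
Locus 14: 2 * 0.19 * 0.81 = 0.3078
Locus 15: 2 * 0.136 * 0.864 = 0.235008
Locus 16: 2 * 0.12 * 0.88 = 0.2112
RMP = 1.252e-14

1.252e-14


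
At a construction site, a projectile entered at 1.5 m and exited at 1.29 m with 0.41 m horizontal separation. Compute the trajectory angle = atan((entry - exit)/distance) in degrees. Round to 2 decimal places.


Bullet trajectory angle:
Height difference = 1.5 - 1.29 = 0.21 m
angle = atan(0.21 / 0.41)
angle = atan(0.512195)
angle = 27.12 degrees

27.12


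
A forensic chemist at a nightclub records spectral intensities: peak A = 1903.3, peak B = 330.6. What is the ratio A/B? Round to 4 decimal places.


Spectral peak ratio:
Peak A = 1903.3 counts
Peak B = 330.6 counts
Ratio = 1903.3 / 330.6 = 5.7571

5.7571


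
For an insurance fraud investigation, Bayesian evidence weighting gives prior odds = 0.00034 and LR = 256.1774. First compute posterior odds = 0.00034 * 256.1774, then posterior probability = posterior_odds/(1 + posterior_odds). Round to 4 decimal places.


Bayesian evidence evaluation:
Posterior odds = prior_odds * LR = 0.00034 * 256.1774 = 0.08710032
Posterior probability = posterior_odds / (1 + posterior_odds)
= 0.08710032 / (1 + 0.08710032)
= 0.08710032 / 1.08710032
= 0.0801

0.0801


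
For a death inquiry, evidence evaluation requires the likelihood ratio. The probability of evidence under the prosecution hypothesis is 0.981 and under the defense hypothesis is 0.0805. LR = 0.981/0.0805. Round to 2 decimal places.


Likelihood ratio calculation:
LR = P(E|Hp) / P(E|Hd)
LR = 0.981 / 0.0805
LR = 12.19

12.19


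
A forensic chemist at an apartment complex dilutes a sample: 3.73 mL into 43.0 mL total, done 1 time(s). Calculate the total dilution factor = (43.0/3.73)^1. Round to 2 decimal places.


Dilution factor calculation:
Single dilution = V_total / V_sample = 43.0 / 3.73 ≈ 11.52815
Number of dilutions = 1
Total DF = (43.0 / 3.73)^1 (full precision, rounded at the end) = 11.53

11.53


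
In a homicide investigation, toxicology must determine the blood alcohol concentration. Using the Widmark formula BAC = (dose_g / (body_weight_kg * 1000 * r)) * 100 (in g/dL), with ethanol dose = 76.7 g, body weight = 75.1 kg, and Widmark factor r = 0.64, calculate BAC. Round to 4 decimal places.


Applying the Widmark formula:
BAC = (dose_g / (body_wt * 1000 * r)) * 100
Denominator = 75.1 * 1000 * 0.64 = 48064
BAC = (76.7 / 48064) * 100
BAC = 0.1596 g/dL

0.1596


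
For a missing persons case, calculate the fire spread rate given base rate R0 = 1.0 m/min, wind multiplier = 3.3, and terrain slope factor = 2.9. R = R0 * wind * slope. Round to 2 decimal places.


Fire spread rate calculation:
R = R0 * wind_factor * slope_factor
= 1.0 * 3.3 * 2.9
= 3.3 * 2.9
= 9.57 m/min

9.57


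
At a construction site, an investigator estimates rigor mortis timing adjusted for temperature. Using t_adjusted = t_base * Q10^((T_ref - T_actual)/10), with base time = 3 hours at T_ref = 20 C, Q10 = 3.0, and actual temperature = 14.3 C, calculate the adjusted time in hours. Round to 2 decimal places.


Rigor mortis time adjustment:
Exponent = (T_ref - T_actual) / 10 = (20 - 14.3) / 10 = 0.57
Q10 factor = 3.0^0.57 = 1.87051
t_adjusted = 3 * 1.87051 = 5.61 hours

5.61


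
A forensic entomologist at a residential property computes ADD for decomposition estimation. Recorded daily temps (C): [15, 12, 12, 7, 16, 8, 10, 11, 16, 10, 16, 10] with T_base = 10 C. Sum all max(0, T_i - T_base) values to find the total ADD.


Computing ADD day by day:
Day 1: max(0, 15 - 10) = 5
Day 2: max(0, 12 - 10) = 2
Day 3: max(0, 12 - 10) = 2
Day 4: max(0, 7 - 10) = 0
Day 5: max(0, 16 - 10) = 6
Day 6: max(0, 8 - 10) = 0
Day 7: max(0, 10 - 10) = 0
Day 8: max(0, 11 - 10) = 1
Day 9: max(0, 16 - 10) = 6
Day 10: max(0, 10 - 10) = 0
Day 11: max(0, 16 - 10) = 6
Day 12: max(0, 10 - 10) = 0
Total ADD = 28

28


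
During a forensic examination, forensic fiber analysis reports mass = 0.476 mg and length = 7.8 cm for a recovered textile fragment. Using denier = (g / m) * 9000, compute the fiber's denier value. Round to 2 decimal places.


Denier calculation:
Mass in grams = 0.476 mg / 1000 = 0.000476 g
Length in meters = 7.8 cm / 100 = 0.078 m
Linear density = mass / length = 0.000476 / 0.078 = 0.00610256 g/m
Denier = (g/m) * 9000 = 0.00610256 * 9000 = 54.92

54.92


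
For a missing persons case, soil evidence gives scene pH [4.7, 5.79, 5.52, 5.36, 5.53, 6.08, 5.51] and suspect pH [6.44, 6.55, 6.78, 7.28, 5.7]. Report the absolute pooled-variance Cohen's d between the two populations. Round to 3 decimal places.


Pooled-variance Cohen's d for soil pH comparison:
Scene mean = 38.49 / 7 = 5.498571
Suspect mean = 32.75 / 5 = 6.55
Scene sample variance s_s^2 = 0.180248
Suspect sample variance s_c^2 = 0.3301
Pooled variance = ((n_s-1)*s_s^2 + (n_c-1)*s_c^2) / (n_s + n_c - 2) = 0.240189
Pooled SD = sqrt(0.240189) = 0.490091
Mean difference = -1.051429
|d| = |-1.051429| / 0.490091 = 2.145

2.145


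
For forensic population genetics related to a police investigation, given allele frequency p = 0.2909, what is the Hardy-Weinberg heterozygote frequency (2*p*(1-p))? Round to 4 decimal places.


Hardy-Weinberg heterozygote frequency:
q = 1 - p = 1 - 0.2909 = 0.7091
2pq = 2 * 0.2909 * 0.7091 = 0.4126

0.4126


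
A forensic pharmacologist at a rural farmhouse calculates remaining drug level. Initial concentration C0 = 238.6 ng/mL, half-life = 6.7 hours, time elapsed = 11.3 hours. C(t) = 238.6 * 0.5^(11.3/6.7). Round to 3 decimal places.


Drug concentration decay:
Number of half-lives = t / t_half = 11.3 / 6.7 = 1.686567
Decay factor = 0.5^1.686567 = 0.3106653
C(t) = 238.6 * 0.3106653 = 74.125 ng/mL

74.125


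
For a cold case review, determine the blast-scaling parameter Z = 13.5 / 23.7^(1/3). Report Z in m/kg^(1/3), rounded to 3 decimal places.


Scaled distance calculation:
W^(1/3) = 23.7^(1/3) = 2.87243
Z = R / W^(1/3) = 13.5 / 2.87243
Z = 4.700 m/kg^(1/3)

4.700


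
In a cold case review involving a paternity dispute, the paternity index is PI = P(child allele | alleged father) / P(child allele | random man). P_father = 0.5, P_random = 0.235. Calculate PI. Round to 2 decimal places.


Paternity Index calculation:
PI = P(allele|father) / P(allele|random)
PI = 0.5 / 0.235
PI = 2.13

2.13


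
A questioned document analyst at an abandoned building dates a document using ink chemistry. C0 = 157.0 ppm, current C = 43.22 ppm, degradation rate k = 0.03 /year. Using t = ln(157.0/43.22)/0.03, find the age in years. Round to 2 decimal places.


Document age estimation:
C0/C = 157.0 / 43.22 = 3.632578
ln(C0/C) = 1.289943
t = 1.289943 / 0.03 = 43.00 years

43.00


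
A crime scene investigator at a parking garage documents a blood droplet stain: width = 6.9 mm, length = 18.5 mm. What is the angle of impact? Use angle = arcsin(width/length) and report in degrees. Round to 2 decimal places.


Blood spatter impact angle calculation:
width / length = 6.9 / 18.5 = 0.372973
angle = arcsin(0.372973)
angle = 21.90 degrees

21.90


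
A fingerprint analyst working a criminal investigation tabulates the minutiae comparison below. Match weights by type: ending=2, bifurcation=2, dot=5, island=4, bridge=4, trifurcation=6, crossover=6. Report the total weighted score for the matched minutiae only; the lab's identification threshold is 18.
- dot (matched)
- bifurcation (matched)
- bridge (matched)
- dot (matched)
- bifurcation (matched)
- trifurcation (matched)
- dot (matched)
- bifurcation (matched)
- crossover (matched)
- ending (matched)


Weighted minutiae match score:
  dot: matched, +5 (running total 5)
  bifurcation: matched, +2 (running total 7)
  bridge: matched, +4 (running total 11)
  dot: matched, +5 (running total 16)
  bifurcation: matched, +2 (running total 18)
  trifurcation: matched, +6 (running total 24)
  dot: matched, +5 (running total 29)
  bifurcation: matched, +2 (running total 31)
  crossover: matched, +6 (running total 37)
  ending: matched, +2 (running total 39)
Total score = 39
Threshold = 18; verdict = identification

39


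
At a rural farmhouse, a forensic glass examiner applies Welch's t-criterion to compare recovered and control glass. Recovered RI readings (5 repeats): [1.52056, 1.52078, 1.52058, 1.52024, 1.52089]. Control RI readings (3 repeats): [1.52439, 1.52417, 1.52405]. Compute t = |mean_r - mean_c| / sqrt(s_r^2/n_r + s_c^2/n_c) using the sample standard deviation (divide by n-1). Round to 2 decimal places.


Welch's t-criterion for glass RI comparison:
Recovered mean = sum / n_r = 7.60305 / 5 = 1.52061
Control mean = sum / n_c = 4.57261 / 3 = 1.5242033
Recovered sample variance s_r^2 = 6.19e-08
Control sample variance s_c^2 = 2.97333e-08
Welch SE (unpooled) = sqrt(s_r^2/n_r + s_c^2/n_c) = sqrt(1.238e-08 + 9.91111e-09) = sqrt(2.22911e-08) = 0.000149302
|mean_r - mean_c| = 0.00359333
t = 0.00359333 / 0.000149302 = 24.07

24.07


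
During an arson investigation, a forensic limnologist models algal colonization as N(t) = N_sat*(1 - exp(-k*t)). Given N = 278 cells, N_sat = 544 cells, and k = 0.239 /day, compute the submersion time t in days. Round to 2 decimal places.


PMSI from diatom colonization curve:
N / N_sat = 278 / 544 = 0.511029
1 - N/N_sat = 0.488971
ln(1 - N/N_sat) = -0.715452
t = -ln(1 - N/N_sat) / k = -(-0.715452) / 0.239 = 2.99 days

2.99


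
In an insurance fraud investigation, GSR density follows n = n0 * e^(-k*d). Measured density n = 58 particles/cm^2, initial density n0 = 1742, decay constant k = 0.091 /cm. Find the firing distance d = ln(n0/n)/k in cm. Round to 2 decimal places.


GSR distance calculation:
n0/n = 1742 / 58 = 30.034483
ln(n0/n) = 3.402346
d = 3.402346 / 0.091 = 37.39 cm

37.39


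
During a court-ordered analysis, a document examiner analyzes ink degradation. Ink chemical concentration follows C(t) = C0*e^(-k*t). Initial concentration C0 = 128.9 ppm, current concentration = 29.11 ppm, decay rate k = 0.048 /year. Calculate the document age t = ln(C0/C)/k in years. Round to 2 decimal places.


Document age estimation:
C0/C = 128.9 / 29.11 = 4.428032
ln(C0/C) = 1.487955
t = 1.487955 / 0.048 = 31.00 years

31.00


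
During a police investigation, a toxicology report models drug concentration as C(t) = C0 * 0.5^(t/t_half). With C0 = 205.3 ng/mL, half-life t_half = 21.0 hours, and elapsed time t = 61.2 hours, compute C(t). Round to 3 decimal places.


Drug concentration decay:
Number of half-lives = t / t_half = 61.2 / 21.0 = 2.914286
Decay factor = 0.5^2.914286 = 0.1326516
C(t) = 205.3 * 0.1326516 = 27.233 ng/mL

27.233
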